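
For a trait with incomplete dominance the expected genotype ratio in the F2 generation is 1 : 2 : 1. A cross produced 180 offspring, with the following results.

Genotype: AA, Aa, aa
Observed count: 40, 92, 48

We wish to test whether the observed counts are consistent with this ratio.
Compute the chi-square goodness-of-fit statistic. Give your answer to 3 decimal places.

0.800

Ratio total = 4. Expected counts: 180×1/4 = 45, 180×2/4 = 90, 180×1/4 = 45.
cat         O        E   (O−E)²/E
AA         40       45     0.5556
Aa         92       90     0.0444
aa         48       45     0.2000
Sum = 0.800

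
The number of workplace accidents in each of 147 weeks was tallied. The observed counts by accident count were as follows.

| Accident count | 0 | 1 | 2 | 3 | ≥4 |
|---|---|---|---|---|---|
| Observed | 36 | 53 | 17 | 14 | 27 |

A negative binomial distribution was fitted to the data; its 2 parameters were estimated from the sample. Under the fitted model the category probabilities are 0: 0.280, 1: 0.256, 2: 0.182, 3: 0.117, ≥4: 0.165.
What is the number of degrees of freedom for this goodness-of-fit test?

2

There are k = 5 categories and 2 parameters estimated from the data, so df = 5 − 1 − 2 = 2.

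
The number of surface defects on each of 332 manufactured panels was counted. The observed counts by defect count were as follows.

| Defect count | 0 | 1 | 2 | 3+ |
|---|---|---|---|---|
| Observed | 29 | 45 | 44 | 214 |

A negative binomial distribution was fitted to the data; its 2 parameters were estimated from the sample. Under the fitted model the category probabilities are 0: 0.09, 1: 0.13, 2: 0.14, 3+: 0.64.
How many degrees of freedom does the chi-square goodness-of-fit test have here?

There are k = 4 categories and 2 parameters estimated from the data, so df = 4 − 1 − 2 = 1.

1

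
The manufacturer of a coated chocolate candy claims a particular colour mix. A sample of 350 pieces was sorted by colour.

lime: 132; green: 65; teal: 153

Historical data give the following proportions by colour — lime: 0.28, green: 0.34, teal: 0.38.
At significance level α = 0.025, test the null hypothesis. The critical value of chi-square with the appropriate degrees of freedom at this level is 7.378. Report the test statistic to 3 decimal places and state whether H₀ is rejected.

Expected counts E_i = n·p_i: 350×0.28 = 98, 350×0.34 = 119, 350×0.38 = 133.
χ² = (132−98)²/98 + (65−119)²/119 + (153−133)²/133
   = 11.7959 + 24.5042 + 3.0075
Sum = 39.308
df = 2. Since 39.308 > 7.378, we reject H₀.

39.308; reject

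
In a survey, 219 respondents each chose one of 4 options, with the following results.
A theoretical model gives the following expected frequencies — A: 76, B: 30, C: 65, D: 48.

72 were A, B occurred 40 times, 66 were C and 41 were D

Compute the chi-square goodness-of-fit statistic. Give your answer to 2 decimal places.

4.58

cat         O        E   (O−E)²/E
A          72       76      0.211
B          40       30      3.333
C          66       65      0.015
D          41       48      1.021
Sum = 4.58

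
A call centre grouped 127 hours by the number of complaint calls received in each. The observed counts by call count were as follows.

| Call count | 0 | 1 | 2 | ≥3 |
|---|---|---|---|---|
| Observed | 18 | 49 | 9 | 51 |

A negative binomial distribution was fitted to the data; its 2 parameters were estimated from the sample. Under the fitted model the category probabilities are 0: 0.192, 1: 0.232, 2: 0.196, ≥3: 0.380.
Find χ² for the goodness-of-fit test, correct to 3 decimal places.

Expected counts E_i = n·p_i: 127×0.192 = 24.384, 127×0.232 = 29.464, 127×0.196 = 24.892, 127×0.380 = 48.26.
χ² = (18−24.384)²/24.384 + (49−29.464)²/29.464 + (9−24.892)²/24.892 + (51−48.26)²/48.26
   = 1.6714 + 12.9533 + 10.1461 + 0.1556
Sum = 24.926

24.926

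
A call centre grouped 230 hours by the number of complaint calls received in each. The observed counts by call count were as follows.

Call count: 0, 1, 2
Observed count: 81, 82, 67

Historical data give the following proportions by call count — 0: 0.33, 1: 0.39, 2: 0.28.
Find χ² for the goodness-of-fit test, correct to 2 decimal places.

Expected counts E_i = n·p_i: 230×0.33 = 75.9, 230×0.39 = 89.7, 230×0.28 = 64.4.
cat         O        E   (O−E)²/E
0          81     75.9      0.343
1          82     89.7      0.661
2          67     64.4      0.105
Sum = 1.11

1.11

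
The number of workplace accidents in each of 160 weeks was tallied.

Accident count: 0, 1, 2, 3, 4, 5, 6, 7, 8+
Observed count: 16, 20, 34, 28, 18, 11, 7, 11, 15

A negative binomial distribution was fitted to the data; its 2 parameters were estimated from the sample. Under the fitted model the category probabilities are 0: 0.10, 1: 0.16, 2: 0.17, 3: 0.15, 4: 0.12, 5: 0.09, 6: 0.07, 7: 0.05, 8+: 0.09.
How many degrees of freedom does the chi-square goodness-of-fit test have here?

6

There are k = 9 categories and 2 parameters estimated from the data, so df = 9 − 1 − 2 = 6.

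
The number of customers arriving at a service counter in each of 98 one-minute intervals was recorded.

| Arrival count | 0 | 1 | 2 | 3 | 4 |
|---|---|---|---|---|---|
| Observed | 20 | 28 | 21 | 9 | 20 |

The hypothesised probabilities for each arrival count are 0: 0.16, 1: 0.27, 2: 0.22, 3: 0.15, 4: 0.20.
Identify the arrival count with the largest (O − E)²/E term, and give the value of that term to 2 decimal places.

Expected counts E_i = n·p_i: 98×0.16 = 15.68, 98×0.27 = 26.46, 98×0.22 = 21.56, 98×0.15 = 14.7, 98×0.20 = 19.6.
χ² = (20−15.68)²/15.68 + (28−26.46)²/26.46 + (21−21.56)²/21.56 + (9−14.7)²/14.7 + (20−19.6)²/19.6
   = 1.190 + 0.090 + 0.015 + 2.210 + 0.008
The largest term is for 3: 2.21.

3, 2.21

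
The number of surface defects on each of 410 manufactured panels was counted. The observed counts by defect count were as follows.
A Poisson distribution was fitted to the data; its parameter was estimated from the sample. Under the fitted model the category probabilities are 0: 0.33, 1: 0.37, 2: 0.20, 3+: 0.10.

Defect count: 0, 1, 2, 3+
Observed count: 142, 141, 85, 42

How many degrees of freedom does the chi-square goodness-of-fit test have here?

There are k = 4 categories and 1 parameter estimated from the data, so df = 4 − 1 − 1 = 2.

2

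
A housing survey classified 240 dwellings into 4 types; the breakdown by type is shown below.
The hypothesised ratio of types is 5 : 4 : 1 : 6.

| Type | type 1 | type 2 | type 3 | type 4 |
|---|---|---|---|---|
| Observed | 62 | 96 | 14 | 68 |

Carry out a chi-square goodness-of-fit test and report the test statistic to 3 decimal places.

Ratio total = 16. Expected counts: 240×5/16 = 75, 240×4/16 = 60, 240×1/16 = 15, 240×6/16 = 90.
cat         O        E   (O−E)²/E
type 1     62       75     2.2533
type 2     96       60    21.6000
type 3     14       15     0.0667
type 4     68       90     5.3778
Sum = 29.298

29.298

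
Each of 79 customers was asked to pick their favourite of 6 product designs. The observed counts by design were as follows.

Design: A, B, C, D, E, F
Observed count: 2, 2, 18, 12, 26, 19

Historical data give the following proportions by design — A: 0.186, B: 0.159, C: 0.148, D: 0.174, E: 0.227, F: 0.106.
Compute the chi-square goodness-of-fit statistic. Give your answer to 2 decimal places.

40.58

Expected counts E_i = n·p_i: 79×0.186 = 14.694, 79×0.159 = 12.561, 79×0.148 = 11.692, 79×0.174 = 13.746, 79×0.227 = 17.933, 79×0.106 = 8.374.
A: (2 − 14.694)²/14.694 = 161.137636/14.694 = 10.966
B: (2 − 12.561)²/12.561 = 111.534721/12.561 = 8.879
C: (18 − 11.692)²/11.692 = 39.790864/11.692 = 3.403
D: (12 − 13.746)²/13.746 = 3.048516/13.746 = 0.222
E: (26 − 17.933)²/17.933 = 65.076489/17.933 = 3.629
F: (19 − 8.374)²/8.374 = 112.911876/8.374 = 13.484
Sum = 40.58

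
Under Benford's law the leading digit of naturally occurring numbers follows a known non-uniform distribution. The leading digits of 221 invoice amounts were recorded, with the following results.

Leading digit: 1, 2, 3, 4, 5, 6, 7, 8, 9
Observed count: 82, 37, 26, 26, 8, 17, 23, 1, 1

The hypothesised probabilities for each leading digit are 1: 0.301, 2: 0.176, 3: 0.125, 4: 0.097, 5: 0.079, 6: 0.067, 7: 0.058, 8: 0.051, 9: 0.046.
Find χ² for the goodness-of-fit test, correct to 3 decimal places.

35.923

Expected counts E_i = n·p_i: 221×0.301 = 66.521, 221×0.176 = 38.896, 221×0.125 = 27.625, 221×0.097 = 21.437, 221×0.079 = 17.459, 221×0.067 = 14.807, 221×0.058 = 12.818, 221×0.051 = 11.271, 221×0.046 = 10.166.
cat         O        E   (O−E)²/E
1          82   66.521     3.6019
2          37   38.896     0.0924
3          26   27.625     0.0956
4          26   21.437     0.9713
5           8   17.459     5.1247
6          17   14.807     0.3248
7          23   12.818     8.0881
8           1   11.271     9.3597
9           1   10.166     8.2644
Sum = 35.923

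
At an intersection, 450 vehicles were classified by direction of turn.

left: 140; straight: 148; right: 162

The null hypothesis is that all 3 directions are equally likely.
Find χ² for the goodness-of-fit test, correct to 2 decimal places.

1.65

Expected count for each of the 3 categories: 450/3 = 150.
cat           O        E   (O−E)²/E
left        140      150      0.667
straight    148      150      0.027
right       162      150      0.960
Sum = 1.65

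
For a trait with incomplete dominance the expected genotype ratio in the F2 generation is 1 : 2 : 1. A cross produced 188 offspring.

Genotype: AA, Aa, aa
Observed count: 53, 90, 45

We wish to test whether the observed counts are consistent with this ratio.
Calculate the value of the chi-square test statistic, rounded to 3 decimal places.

Ratio total = 4. Expected counts: 188×1/4 = 47, 188×2/4 = 94, 188×1/4 = 47.
χ² = (53−47)²/47 + (90−94)²/94 + (45−47)²/47
   = 0.7660 + 0.1702 + 0.0851
Sum = 1.021

1.021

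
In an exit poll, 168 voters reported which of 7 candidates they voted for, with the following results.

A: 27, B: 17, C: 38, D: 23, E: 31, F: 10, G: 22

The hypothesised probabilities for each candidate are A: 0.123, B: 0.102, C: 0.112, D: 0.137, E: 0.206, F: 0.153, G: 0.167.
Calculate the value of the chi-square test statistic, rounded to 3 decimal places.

Expected counts E_i = n·p_i: 168×0.123 = 20.664, 168×0.102 = 17.136, 168×0.112 = 18.816, 168×0.137 = 23.016, 168×0.206 = 34.608, 168×0.153 = 25.704, 168×0.167 = 28.056.
χ² = (27−20.664)²/20.664 + (17−17.136)²/17.136 + (38−18.816)²/18.816 + (23−23.016)²/23.016 + (31−34.608)²/34.608 + (10−25.704)²/25.704 + (22−28.056)²/28.056
   = 1.9427 + 0.0011 + 19.5592 + 0.0000 + 0.3761 + 9.5944 + 1.3072
Sum = 32.781

32.781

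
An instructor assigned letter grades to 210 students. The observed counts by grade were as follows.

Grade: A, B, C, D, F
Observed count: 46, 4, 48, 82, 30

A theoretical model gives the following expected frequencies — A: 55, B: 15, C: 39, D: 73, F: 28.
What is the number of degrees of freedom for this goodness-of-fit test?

4

There are k = 5 categories and no parameters were estimated from the data, so df = 5 − 1 = 4.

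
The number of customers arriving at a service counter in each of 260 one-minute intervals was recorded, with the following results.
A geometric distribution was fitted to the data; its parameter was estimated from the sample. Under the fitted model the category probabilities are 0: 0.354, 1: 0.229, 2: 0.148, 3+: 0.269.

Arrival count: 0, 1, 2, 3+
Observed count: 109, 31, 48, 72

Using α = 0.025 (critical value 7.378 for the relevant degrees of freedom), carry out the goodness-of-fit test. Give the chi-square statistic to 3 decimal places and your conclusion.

19.222; reject

Expected counts E_i = n·p_i: 260×0.354 = 92.04, 260×0.229 = 59.54, 260×0.148 = 38.48, 260×0.269 = 69.94.
cat         O        E   (O−E)²/E
0         109    92.04     3.1252
1          31    59.54    13.6804
2          48    38.48     2.3553
3+         72    69.94     0.0607
Sum = 19.222
df = 2. Since 19.222 > 7.378, we reject H₀.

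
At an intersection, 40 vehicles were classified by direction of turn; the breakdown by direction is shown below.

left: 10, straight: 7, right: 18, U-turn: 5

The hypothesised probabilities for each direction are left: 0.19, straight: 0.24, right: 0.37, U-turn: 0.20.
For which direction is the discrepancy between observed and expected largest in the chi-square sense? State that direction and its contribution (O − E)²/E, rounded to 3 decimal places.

U-turn, 1.125

Expected counts E_i = n·p_i: 40×0.19 = 7.6, 40×0.24 = 9.6, 40×0.37 = 14.8, 40×0.20 = 8.
left: (10 − 7.6)²/7.6 = 5.76/7.6 = 0.7579
straight: (7 − 9.6)²/9.6 = 6.76/9.6 = 0.7042
right: (18 − 14.8)²/14.8 = 10.24/14.8 = 0.6919
U-turn: (5 − 8)²/8 = 9/8 = 1.1250
The largest term is for U-turn: 1.125.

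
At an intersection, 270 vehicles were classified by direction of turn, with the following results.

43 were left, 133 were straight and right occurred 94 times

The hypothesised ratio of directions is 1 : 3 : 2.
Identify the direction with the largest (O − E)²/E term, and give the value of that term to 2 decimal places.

right, 0.18

Ratio total = 6. Expected counts: 270×1/6 = 45, 270×3/6 = 135, 270×2/6 = 90.
χ² = (43−45)²/45 + (133−135)²/135 + (94−90)²/90
   = 0.089 + 0.030 + 0.178
The largest term is for right: 0.18.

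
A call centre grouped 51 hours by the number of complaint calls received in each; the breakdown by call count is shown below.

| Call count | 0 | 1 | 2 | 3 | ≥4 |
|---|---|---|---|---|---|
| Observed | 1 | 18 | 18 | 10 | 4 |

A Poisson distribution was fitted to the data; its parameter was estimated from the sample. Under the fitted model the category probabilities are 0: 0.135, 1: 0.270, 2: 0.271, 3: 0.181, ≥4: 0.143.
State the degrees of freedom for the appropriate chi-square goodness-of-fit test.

3

There are k = 5 categories and 1 parameter estimated from the data, so df = 5 − 1 − 1 = 3.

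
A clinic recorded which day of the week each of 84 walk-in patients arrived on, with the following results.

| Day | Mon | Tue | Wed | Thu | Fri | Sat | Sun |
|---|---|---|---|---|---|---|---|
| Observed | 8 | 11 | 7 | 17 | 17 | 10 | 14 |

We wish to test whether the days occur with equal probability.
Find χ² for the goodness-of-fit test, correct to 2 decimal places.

8.33

Under H₀ each category has probability 1/7, so each expected count is 84/7 = 12.
cat         O        E   (O−E)²/E
Mon         8       12      1.333
Tue        11       12      0.083
Wed         7       12      2.083
Thu        17       12      2.083
Fri        17       12      2.083
Sat        10       12      0.333
Sun        14       12      0.333
Sum = 8.33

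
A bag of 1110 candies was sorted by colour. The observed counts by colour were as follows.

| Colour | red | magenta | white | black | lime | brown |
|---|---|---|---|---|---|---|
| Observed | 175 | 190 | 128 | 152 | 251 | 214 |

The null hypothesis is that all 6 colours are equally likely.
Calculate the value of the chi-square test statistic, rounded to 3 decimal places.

Expected count for each of the 6 categories: 1110/6 = 185.
cat          O        E   (O−E)²/E
red        175      185     0.5405
magenta    190      185     0.1351
white      128      185    17.5622
black      152      185     5.8865
lime       251      185    23.5459
brown      214      185     4.5459
Sum = 52.216

52.216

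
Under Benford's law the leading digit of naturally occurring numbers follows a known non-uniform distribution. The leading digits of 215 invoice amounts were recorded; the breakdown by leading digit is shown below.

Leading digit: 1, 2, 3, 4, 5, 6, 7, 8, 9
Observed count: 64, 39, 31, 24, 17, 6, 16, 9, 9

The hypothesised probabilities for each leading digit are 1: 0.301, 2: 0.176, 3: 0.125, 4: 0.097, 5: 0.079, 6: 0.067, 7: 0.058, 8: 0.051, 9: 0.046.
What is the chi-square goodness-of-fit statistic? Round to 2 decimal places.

Expected counts E_i = n·p_i: 215×0.301 = 64.715, 215×0.176 = 37.84, 215×0.125 = 26.875, 215×0.097 = 20.855, 215×0.079 = 16.985, 215×0.067 = 14.405, 215×0.058 = 12.47, 215×0.051 = 10.965, 215×0.046 = 9.89.
χ² = (64−64.715)²/64.715 + (39−37.84)²/37.84 + (31−26.875)²/26.875 + (24−20.855)²/20.855 + (17−16.985)²/16.985 + (6−14.405)²/14.405 + (16−12.47)²/12.47 + (9−10.965)²/10.965 + (9−9.89)²/9.89
   = 0.008 + 0.036 + 0.633 + 0.474 + 0.000 + 4.904 + 0.999 + 0.352 + 0.080
Sum = 7.49

7.49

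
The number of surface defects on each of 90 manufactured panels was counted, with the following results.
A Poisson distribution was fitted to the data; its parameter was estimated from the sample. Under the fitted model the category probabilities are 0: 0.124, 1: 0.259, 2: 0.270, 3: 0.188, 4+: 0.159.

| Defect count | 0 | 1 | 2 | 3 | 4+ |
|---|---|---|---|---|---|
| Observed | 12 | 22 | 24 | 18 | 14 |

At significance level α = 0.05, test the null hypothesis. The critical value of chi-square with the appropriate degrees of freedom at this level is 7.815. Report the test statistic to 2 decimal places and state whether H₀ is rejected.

Expected counts E_i = n·p_i: 90×0.124 = 11.16, 90×0.259 = 23.31, 90×0.270 = 24.3, 90×0.188 = 16.92, 90×0.159 = 14.31.
χ² = (12−11.16)²/11.16 + (22−23.31)²/23.31 + (24−24.3)²/24.3 + (18−16.92)²/16.92 + (14−14.31)²/14.31
   = 0.063 + 0.074 + 0.004 + 0.069 + 0.007
Sum = 0.22
df = 3. Since 0.22 < 7.815, we do not reject H₀.

0.22; do not reject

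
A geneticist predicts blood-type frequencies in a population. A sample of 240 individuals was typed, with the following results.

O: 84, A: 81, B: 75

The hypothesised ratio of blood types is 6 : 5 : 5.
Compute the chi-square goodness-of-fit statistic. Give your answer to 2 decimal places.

0.88

Ratio total = 16. Expected counts: 240×6/16 = 90, 240×5/16 = 75, 240×5/16 = 75.
cat         O        E   (O−E)²/E
O          84       90      0.400
A          81       75      0.480
B          75       75      0.000
Sum = 0.88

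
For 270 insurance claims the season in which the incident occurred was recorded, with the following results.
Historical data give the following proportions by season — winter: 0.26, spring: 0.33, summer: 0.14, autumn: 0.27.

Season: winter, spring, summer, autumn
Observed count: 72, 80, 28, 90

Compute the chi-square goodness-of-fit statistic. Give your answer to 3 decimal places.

7.527

Expected counts E_i = n·p_i: 270×0.26 = 70.2, 270×0.33 = 89.1, 270×0.14 = 37.8, 270×0.27 = 72.9.
cat         O        E   (O−E)²/E
winter     72     70.2     0.0462
spring     80     89.1     0.9294
summer     28     37.8     2.5407
autumn     90     72.9     4.0111
Sum = 7.527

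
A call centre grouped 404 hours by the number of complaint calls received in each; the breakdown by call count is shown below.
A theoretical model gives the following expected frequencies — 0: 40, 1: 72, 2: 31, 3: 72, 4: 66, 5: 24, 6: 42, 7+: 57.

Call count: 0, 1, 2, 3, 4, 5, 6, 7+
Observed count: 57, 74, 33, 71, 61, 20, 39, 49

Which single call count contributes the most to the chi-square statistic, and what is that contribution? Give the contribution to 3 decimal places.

0, 7.225

cat         O        E   (O−E)²/E
0          57       40     7.2250
1          74       72     0.0556
2          33       31     0.1290
3          71       72     0.0139
4          61       66     0.3788
5          20       24     0.6667
6          39       42     0.2143
7+         49       57     1.1228
The largest term is for 0: 7.225.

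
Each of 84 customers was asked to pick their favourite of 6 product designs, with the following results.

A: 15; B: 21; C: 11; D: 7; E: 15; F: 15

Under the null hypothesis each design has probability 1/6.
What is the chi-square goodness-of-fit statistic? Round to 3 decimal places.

7.857

Expected count for each of the 6 categories: 84/6 = 14.
χ² = (15−14)²/14 + (21−14)²/14 + (11−14)²/14 + (7−14)²/14 + (15−14)²/14 + (15−14)²/14
   = 0.0714 + 3.5000 + 0.6429 + 3.5000 + 0.0714 + 0.0714
Sum = 7.857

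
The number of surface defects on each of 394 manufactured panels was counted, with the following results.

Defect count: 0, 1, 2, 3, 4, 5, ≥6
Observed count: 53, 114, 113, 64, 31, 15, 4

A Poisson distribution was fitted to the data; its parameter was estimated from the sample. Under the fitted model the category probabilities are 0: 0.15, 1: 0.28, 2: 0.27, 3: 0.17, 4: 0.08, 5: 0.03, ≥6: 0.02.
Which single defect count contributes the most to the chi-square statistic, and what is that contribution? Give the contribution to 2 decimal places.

≥6, 1.91

Expected counts E_i = n·p_i: 394×0.15 = 59.1, 394×0.28 = 110.32, 394×0.27 = 106.38, 394×0.17 = 66.98, 394×0.08 = 31.52, 394×0.03 = 11.82, 394×0.02 = 7.88.
0: (53 − 59.1)²/59.1 = 37.21/59.1 = 0.630
1: (114 − 110.32)²/110.32 = 13.5424/110.32 = 0.123
2: (113 − 106.38)²/106.38 = 43.8244/106.38 = 0.412
3: (64 − 66.98)²/66.98 = 8.8804/66.98 = 0.133
4: (31 − 31.52)²/31.52 = 0.2704/31.52 = 0.009
5: (15 − 11.82)²/11.82 = 10.1124/11.82 = 0.856
≥6: (4 − 7.88)²/7.88 = 15.0544/7.88 = 1.910
The largest term is for ≥6: 1.91.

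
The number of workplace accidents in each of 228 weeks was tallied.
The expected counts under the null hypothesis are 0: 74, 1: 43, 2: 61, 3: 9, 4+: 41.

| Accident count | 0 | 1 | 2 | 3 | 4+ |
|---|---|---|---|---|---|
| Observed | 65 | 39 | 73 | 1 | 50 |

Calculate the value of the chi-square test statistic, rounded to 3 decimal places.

12.914

cat         O        E   (O−E)²/E
0          65       74     1.0946
1          39       43     0.3721
2          73       61     2.3607
3           1        9     7.1111
4+         50       41     1.9756
Sum = 12.914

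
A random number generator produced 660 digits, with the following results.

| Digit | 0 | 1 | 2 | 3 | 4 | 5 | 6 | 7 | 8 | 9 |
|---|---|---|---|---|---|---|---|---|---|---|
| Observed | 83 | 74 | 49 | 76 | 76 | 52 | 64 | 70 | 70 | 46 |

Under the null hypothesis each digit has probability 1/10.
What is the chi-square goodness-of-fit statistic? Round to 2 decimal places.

22.33

Expected count for each of the 10 categories: 660/10 = 66.
0: (83 − 66)²/66 = 289/66 = 4.379
1: (74 − 66)²/66 = 64/66 = 0.970
2: (49 − 66)²/66 = 289/66 = 4.379
3: (76 − 66)²/66 = 100/66 = 1.515
4: (76 − 66)²/66 = 100/66 = 1.515
5: (52 − 66)²/66 = 196/66 = 2.970
6: (64 − 66)²/66 = 4/66 = 0.061
7: (70 − 66)²/66 = 16/66 = 0.242
8: (70 − 66)²/66 = 16/66 = 0.242
9: (46 − 66)²/66 = 400/66 = 6.061
Sum = 22.33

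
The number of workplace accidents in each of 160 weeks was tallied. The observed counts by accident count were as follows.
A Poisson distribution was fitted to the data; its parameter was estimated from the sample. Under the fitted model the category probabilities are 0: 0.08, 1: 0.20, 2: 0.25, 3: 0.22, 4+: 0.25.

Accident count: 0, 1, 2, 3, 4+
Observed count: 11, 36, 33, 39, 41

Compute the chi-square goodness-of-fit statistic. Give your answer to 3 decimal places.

Expected counts E_i = n·p_i: 160×0.08 = 12.8, 160×0.20 = 32, 160×0.25 = 40, 160×0.22 = 35.2, 160×0.25 = 40.
χ² = (11−12.8)²/12.8 + (36−32)²/32 + (33−40)²/40 + (39−35.2)²/35.2 + (41−40)²/40
   = 0.2531 + 0.5000 + 1.2250 + 0.4102 + 0.0250
Sum = 2.413

2.413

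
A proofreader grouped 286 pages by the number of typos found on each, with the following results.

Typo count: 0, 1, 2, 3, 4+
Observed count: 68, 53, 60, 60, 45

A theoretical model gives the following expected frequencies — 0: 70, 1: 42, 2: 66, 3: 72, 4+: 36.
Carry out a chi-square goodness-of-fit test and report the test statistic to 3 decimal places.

cat         O        E   (O−E)²/E
0          68       70     0.0571
1          53       42     2.8810
2          60       66     0.5455
3          60       72     2.0000
4+         45       36     2.2500
Sum = 7.734

7.734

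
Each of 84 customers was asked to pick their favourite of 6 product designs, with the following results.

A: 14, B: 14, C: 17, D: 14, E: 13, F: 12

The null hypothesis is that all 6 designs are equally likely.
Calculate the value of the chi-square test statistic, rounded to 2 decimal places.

1.00

Expected count for each of the 6 categories: 84/6 = 14.
A: (14 − 14)²/14 = 0/14 = 0.000
B: (14 − 14)²/14 = 0/14 = 0.000
C: (17 − 14)²/14 = 9/14 = 0.643
D: (14 − 14)²/14 = 0/14 = 0.000
E: (13 − 14)²/14 = 1/14 = 0.071
F: (12 − 14)²/14 = 4/14 = 0.286
Sum = 1.00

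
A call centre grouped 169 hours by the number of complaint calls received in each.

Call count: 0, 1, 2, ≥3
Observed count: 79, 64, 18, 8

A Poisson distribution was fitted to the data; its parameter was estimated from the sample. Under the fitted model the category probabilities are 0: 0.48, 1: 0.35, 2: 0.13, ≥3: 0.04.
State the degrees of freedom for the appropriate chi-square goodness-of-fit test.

There are k = 4 categories and 1 parameter estimated from the data, so df = 4 − 1 − 1 = 2.

2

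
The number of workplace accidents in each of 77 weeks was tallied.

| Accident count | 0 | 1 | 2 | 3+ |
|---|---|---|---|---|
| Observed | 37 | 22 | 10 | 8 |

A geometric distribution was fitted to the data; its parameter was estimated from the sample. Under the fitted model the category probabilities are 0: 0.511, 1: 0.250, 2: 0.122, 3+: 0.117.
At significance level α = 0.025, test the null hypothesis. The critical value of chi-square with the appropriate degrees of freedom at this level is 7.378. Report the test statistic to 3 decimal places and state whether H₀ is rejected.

0.685; do not reject

Expected counts E_i = n·p_i: 77×0.511 = 39.347, 77×0.250 = 19.25, 77×0.122 = 9.394, 77×0.117 = 9.009.
cat         O        E   (O−E)²/E
0          37   39.347     0.1400
1          22    19.25     0.3929
2          10    9.394     0.0391
3+          8    9.009     0.1130
Sum = 0.685
df = 2. Since 0.685 < 7.378, we do not reject H₀.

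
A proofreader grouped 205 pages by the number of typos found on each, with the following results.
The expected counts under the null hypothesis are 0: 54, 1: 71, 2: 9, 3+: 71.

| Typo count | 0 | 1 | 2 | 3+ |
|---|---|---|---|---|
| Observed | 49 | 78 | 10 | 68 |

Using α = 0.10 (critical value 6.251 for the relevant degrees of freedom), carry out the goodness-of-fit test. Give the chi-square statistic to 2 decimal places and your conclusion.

χ² = (49−54)²/54 + (78−71)²/71 + (10−9)²/9 + (68−71)²/71
   = 0.463 + 0.690 + 0.111 + 0.127
Sum = 1.39
df = 3. Since 1.39 < 6.251, we do not reject H₀.

1.39; do not reject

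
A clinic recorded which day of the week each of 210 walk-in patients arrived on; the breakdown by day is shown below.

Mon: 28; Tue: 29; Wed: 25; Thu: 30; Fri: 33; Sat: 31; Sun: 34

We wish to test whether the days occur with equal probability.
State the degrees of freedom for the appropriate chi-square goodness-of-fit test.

6

There are k = 7 categories and no parameters were estimated from the data, so df = 7 − 1 = 6.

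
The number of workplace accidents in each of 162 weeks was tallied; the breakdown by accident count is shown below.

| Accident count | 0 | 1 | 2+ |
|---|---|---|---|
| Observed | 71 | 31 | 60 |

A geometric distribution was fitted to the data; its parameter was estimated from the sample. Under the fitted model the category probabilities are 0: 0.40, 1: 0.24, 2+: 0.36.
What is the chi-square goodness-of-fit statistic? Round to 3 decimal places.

Expected counts E_i = n·p_i: 162×0.40 = 64.8, 162×0.24 = 38.88, 162×0.36 = 58.32.
cat         O        E   (O−E)²/E
0          71     64.8     0.5932
1          31    38.88     1.5971
2+         60    58.32     0.0484
Sum = 2.239

2.239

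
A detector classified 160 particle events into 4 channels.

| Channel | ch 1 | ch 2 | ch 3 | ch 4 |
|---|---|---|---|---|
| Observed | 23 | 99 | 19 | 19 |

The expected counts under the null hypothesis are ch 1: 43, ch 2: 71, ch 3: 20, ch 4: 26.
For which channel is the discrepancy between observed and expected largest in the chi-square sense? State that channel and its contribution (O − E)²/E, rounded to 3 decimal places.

cat         O        E   (O−E)²/E
ch 1       23       43     9.3023
ch 2       99       71    11.0423
ch 3       19       20     0.0500
ch 4       19       26     1.8846
The largest term is for ch 2: 11.042.

ch 2, 11.042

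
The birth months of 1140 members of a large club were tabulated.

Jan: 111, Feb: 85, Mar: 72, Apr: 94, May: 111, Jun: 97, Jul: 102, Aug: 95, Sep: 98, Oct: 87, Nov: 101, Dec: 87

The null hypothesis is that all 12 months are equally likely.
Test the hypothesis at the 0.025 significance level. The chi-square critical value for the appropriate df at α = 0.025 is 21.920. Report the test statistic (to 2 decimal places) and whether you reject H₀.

Expected count for each of the 12 categories: 1140/12 = 95.
Jan: (111 − 95)²/95 = 256/95 = 2.695
Feb: (85 − 95)²/95 = 100/95 = 1.053
Mar: (72 − 95)²/95 = 529/95 = 5.568
Apr: (94 − 95)²/95 = 1/95 = 0.011
May: (111 − 95)²/95 = 256/95 = 2.695
Jun: (97 − 95)²/95 = 4/95 = 0.042
Jul: (102 − 95)²/95 = 49/95 = 0.516
Aug: (95 − 95)²/95 = 0/95 = 0.000
Sep: (98 − 95)²/95 = 9/95 = 0.095
Oct: (87 − 95)²/95 = 64/95 = 0.674
Nov: (101 − 95)²/95 = 36/95 = 0.379
Dec: (87 − 95)²/95 = 64/95 = 0.674
Sum = 14.40
df = 11. Since 14.40 < 21.920, we do not reject H₀.

14.40; do not reject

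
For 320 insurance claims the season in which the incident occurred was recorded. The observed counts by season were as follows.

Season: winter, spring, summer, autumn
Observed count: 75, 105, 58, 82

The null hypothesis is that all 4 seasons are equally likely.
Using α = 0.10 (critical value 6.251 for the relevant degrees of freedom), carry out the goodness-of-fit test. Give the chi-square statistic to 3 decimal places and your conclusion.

Under H₀ each category has probability 1/4, so each expected count is 320/4 = 80.
cat         O        E   (O−E)²/E
winter     75       80     0.3125
spring    105       80     7.8125
summer     58       80     6.0500
autumn     82       80     0.0500
Sum = 14.225
df = 3. Since 14.225 > 6.251, we reject H₀.

14.225; reject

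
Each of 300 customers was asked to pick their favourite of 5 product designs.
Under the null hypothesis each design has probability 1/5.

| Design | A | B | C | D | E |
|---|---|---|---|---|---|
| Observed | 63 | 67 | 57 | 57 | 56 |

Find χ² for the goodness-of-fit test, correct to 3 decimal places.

Under H₀ each category has probability 1/5, so each expected count is 300/5 = 60.
χ² = (63−60)²/60 + (67−60)²/60 + (57−60)²/60 + (57−60)²/60 + (56−60)²/60
   = 0.1500 + 0.8167 + 0.1500 + 0.1500 + 0.2667
Sum = 1.533

1.533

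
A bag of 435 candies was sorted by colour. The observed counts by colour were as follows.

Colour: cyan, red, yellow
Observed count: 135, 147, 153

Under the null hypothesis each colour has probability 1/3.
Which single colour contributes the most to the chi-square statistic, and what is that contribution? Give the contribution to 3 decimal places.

Under H₀ each category has probability 1/3, so each expected count is 435/3 = 145.
cyan: (135 − 145)²/145 = 100/145 = 0.6897
red: (147 − 145)²/145 = 4/145 = 0.0276
yellow: (153 − 145)²/145 = 64/145 = 0.4414
The largest term is for cyan: 0.690.

cyan, 0.690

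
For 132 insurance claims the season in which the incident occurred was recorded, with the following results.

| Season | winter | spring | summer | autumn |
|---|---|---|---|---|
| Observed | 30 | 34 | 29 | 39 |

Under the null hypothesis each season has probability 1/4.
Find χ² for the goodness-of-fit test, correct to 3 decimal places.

Expected count for each of the 4 categories: 132/4 = 33.
cat         O        E   (O−E)²/E
winter     30       33     0.2727
spring     34       33     0.0303
summer     29       33     0.4848
autumn     39       33     1.0909
Sum = 1.879

1.879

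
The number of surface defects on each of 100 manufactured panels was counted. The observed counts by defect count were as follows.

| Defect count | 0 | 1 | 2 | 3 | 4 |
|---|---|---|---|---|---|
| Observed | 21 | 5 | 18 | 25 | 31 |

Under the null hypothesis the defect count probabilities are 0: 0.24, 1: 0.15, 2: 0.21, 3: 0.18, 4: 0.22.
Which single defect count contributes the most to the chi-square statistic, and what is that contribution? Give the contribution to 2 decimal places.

Expected counts E_i = n·p_i: 100×0.24 = 24, 100×0.15 = 15, 100×0.21 = 21, 100×0.18 = 18, 100×0.22 = 22.
0: (21 − 24)²/24 = 9/24 = 0.375
1: (5 − 15)²/15 = 100/15 = 6.667
2: (18 − 21)²/21 = 9/21 = 0.429
3: (25 − 18)²/18 = 49/18 = 2.722
4: (31 − 22)²/22 = 81/22 = 3.682
The largest term is for 1: 6.67.

1, 6.67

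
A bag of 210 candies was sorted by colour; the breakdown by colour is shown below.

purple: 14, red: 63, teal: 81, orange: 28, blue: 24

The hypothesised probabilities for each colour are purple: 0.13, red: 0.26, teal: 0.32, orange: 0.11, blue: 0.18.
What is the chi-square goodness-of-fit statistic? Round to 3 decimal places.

Expected counts E_i = n·p_i: 210×0.13 = 27.3, 210×0.26 = 54.6, 210×0.32 = 67.2, 210×0.11 = 23.1, 210×0.18 = 37.8.
cat         O        E   (O−E)²/E
purple     14     27.3     6.4795
red        63     54.6     1.2923
teal       81     67.2     2.8339
orange     28     23.1     1.0394
blue       24     37.8     5.0381
Sum = 16.683

16.683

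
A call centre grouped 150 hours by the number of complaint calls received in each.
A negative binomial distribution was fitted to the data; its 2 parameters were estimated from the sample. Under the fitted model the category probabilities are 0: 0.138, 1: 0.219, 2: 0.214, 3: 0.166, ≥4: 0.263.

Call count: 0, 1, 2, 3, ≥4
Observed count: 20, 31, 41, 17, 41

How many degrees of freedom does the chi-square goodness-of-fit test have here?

2

There are k = 5 categories and 2 parameters estimated from the data, so df = 5 − 1 − 2 = 2.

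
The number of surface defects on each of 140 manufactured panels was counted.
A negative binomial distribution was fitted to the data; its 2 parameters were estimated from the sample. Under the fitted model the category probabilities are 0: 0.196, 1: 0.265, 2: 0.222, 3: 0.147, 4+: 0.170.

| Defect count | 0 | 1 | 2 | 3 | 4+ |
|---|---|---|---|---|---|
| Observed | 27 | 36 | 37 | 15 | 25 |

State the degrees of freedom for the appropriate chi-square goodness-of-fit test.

2

There are k = 5 categories and 2 parameters estimated from the data, so df = 5 − 1 − 2 = 2.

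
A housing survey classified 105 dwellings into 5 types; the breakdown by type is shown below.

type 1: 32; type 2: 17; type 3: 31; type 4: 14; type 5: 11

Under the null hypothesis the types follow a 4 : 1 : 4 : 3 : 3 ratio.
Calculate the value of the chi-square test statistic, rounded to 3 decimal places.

Ratio total = 15. Expected counts: 105×4/15 = 28, 105×1/15 = 7, 105×4/15 = 28, 105×3/15 = 21, 105×3/15 = 21.
χ² = (32−28)²/28 + (17−7)²/7 + (31−28)²/28 + (14−21)²/21 + (11−21)²/21
   = 0.5714 + 14.2857 + 0.3214 + 2.3333 + 4.7619
Sum = 22.274

22.274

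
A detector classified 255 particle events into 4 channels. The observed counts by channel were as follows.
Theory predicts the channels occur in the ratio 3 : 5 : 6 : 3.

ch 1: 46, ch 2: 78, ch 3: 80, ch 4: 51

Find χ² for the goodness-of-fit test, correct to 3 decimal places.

2.053

Ratio total = 17. Expected counts: 255×3/17 = 45, 255×5/17 = 75, 255×6/17 = 90, 255×3/17 = 45.
ch 1: (46 − 45)²/45 = 1/45 = 0.0222
ch 2: (78 − 75)²/75 = 9/75 = 0.1200
ch 3: (80 − 90)²/90 = 100/90 = 1.1111
ch 4: (51 − 45)²/45 = 36/45 = 0.8000
Sum = 2.053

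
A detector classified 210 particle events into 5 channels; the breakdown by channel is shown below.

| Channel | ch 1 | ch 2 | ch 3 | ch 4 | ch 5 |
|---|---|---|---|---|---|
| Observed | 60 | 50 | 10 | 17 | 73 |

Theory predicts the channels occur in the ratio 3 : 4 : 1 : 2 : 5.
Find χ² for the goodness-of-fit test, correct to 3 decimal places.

Ratio total = 15. Expected counts: 210×3/15 = 42, 210×4/15 = 56, 210×1/15 = 14, 210×2/15 = 28, 210×5/15 = 70.
ch 1: (60 − 42)²/42 = 324/42 = 7.7143
ch 2: (50 − 56)²/56 = 36/56 = 0.6429
ch 3: (10 − 14)²/14 = 16/14 = 1.1429
ch 4: (17 − 28)²/28 = 121/28 = 4.3214
ch 5: (73 − 70)²/70 = 9/70 = 0.1286
Sum = 13.950

13.950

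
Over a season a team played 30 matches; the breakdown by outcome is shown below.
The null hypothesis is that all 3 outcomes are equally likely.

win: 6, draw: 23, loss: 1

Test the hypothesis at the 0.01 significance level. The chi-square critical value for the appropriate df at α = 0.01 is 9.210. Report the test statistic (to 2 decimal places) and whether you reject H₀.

26.60; reject

Under H₀ each category has probability 1/3, so each expected count is 30/3 = 10.
cat         O        E   (O−E)²/E
win         6       10      1.600
draw       23       10     16.900
loss        1       10      8.100
Sum = 26.60
df = 2. Since 26.60 > 9.210, we reject H₀.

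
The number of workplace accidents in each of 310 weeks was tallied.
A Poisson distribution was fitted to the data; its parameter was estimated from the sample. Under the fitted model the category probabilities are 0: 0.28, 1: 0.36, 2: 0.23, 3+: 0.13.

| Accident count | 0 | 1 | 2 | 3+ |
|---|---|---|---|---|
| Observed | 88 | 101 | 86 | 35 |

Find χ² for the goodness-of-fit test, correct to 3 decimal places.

Expected counts E_i = n·p_i: 310×0.28 = 86.8, 310×0.36 = 111.6, 310×0.23 = 71.3, 310×0.13 = 40.3.
0: (88 − 86.8)²/86.8 = 1.44/86.8 = 0.0166
1: (101 − 111.6)²/111.6 = 112.36/111.6 = 1.0068
2: (86 − 71.3)²/71.3 = 216.09/71.3 = 3.0307
3+: (35 − 40.3)²/40.3 = 28.09/40.3 = 0.6970
Sum = 4.751

4.751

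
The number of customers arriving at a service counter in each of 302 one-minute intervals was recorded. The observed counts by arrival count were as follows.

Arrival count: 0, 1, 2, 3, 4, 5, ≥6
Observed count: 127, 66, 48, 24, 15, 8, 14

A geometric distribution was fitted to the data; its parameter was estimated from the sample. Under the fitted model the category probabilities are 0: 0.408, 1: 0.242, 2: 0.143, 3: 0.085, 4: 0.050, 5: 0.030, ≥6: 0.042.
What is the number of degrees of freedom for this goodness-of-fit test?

5

There are k = 7 categories and 1 parameter estimated from the data, so df = 7 − 1 − 1 = 5.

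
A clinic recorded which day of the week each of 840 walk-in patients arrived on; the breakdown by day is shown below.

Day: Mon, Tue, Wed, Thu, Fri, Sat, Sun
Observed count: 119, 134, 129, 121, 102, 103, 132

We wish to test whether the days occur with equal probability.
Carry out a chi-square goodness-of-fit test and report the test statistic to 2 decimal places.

8.63

Expected count for each of the 7 categories: 840/7 = 120.
Mon: (119 − 120)²/120 = 1/120 = 0.008
Tue: (134 − 120)²/120 = 196/120 = 1.633
Wed: (129 − 120)²/120 = 81/120 = 0.675
Thu: (121 − 120)²/120 = 1/120 = 0.008
Fri: (102 − 120)²/120 = 324/120 = 2.700
Sat: (103 − 120)²/120 = 289/120 = 2.408
Sun: (132 − 120)²/120 = 144/120 = 1.200
Sum = 8.63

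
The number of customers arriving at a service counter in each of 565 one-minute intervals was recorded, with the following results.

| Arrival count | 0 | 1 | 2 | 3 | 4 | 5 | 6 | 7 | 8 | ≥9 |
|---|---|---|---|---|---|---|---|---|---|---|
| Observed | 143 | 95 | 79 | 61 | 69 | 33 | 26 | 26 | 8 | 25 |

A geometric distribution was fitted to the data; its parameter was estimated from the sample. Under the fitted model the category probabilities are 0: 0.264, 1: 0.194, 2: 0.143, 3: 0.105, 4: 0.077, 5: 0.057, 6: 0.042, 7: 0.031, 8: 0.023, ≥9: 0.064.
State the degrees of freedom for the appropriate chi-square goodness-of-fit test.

8

There are k = 10 categories and 1 parameter estimated from the data, so df = 10 − 1 − 1 = 8.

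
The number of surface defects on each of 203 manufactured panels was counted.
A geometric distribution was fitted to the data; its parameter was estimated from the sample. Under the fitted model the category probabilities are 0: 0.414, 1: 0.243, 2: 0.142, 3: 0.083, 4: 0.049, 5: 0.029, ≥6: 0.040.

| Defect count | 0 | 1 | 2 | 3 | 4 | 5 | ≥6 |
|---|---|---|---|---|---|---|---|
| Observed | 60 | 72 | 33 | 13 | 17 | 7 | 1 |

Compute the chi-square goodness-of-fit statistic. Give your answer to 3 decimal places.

Expected counts E_i = n·p_i: 203×0.414 = 84.042, 203×0.243 = 49.329, 203×0.142 = 28.826, 203×0.083 = 16.849, 203×0.049 = 9.947, 203×0.029 = 5.887, 203×0.040 = 8.12.
0: (60 − 84.042)²/84.042 = 578.017764/84.042 = 6.8777
1: (72 − 49.329)²/49.329 = 513.974241/49.329 = 10.4193
2: (33 − 28.826)²/28.826 = 17.422276/28.826 = 0.6044
3: (13 − 16.849)²/16.849 = 14.814801/16.849 = 0.8793
4: (17 − 9.947)²/9.947 = 49.744809/9.947 = 5.0010
5: (7 − 5.887)²/5.887 = 1.238769/5.887 = 0.2104
≥6: (1 − 8.12)²/8.12 = 50.6944/8.12 = 6.2432
Sum = 30.235

30.235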